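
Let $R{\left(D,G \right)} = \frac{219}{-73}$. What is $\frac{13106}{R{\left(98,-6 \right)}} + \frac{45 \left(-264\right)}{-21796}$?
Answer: $- \frac{71405684}{16347} \approx -4368.1$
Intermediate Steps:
$R{\left(D,G \right)} = -3$ ($R{\left(D,G \right)} = 219 \left(- \frac{1}{73}\right) = -3$)
$\frac{13106}{R{\left(98,-6 \right)}} + \frac{45 \left(-264\right)}{-21796} = \frac{13106}{-3} + \frac{45 \left(-264\right)}{-21796} = 13106 \left(- \frac{1}{3}\right) - - \frac{2970}{5449} = - \frac{13106}{3} + \frac{2970}{5449} = - \frac{71405684}{16347}$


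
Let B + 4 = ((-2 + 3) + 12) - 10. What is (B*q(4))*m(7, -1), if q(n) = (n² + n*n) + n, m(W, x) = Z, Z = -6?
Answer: 216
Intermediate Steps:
m(W, x) = -6
q(n) = n + 2*n² (q(n) = (n² + n²) + n = 2*n² + n = n + 2*n²)
B = -1 (B = -4 + (((-2 + 3) + 12) - 10) = -4 + ((1 + 12) - 10) = -4 + (13 - 10) = -4 + 3 = -1)
(B*q(4))*m(7, -1) = -4*(1 + 2*4)*(-6) = -4*(1 + 8)*(-6) = -4*9*(-6) = -1*36*(-6) = -36*(-6) = 216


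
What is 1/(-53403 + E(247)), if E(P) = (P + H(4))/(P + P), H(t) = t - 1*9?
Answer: -247/13190420 ≈ -1.8726e-5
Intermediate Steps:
H(t) = -9 + t (H(t) = t - 9 = -9 + t)
E(P) = (-5 + P)/(2*P) (E(P) = (P + (-9 + 4))/(P + P) = (P - 5)/((2*P)) = (-5 + P)*(1/(2*P)) = (-5 + P)/(2*P))
1/(-53403 + E(247)) = 1/(-53403 + (1/2)*(-5 + 247)/247) = 1/(-53403 + (1/2)*(1/247)*242) = 1/(-53403 + 121/247) = 1/(-13190420/247) = -247/13190420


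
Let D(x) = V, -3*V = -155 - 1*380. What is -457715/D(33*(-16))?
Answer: -274629/107 ≈ -2566.6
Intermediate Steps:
V = 535/3 (V = -(-155 - 1*380)/3 = -(-155 - 380)/3 = -⅓*(-535) = 535/3 ≈ 178.33)
D(x) = 535/3
-457715/D(33*(-16)) = -457715/535/3 = -457715*3/535 = -274629/107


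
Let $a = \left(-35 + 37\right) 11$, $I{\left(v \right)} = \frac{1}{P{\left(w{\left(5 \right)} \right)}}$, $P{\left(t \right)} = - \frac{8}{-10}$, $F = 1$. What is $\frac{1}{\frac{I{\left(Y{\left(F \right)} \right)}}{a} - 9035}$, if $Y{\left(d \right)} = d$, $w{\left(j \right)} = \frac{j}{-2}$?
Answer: $- \frac{88}{795075} \approx -0.00011068$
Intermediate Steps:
$w{\left(j \right)} = - \frac{j}{2}$ ($w{\left(j \right)} = j \left(- \frac{1}{2}\right) = - \frac{j}{2}$)
$P{\left(t \right)} = \frac{4}{5}$ ($P{\left(t \right)} = \left(-8\right) \left(- \frac{1}{10}\right) = \frac{4}{5}$)
$I{\left(v \right)} = \frac{5}{4}$ ($I{\left(v \right)} = \frac{1}{\frac{4}{5}} = \frac{5}{4}$)
$a = 22$ ($a = 2 \cdot 11 = 22$)
$\frac{1}{\frac{I{\left(Y{\left(F \right)} \right)}}{a} - 9035} = \frac{1}{\frac{5}{4 \cdot 22} - 9035} = \frac{1}{\frac{5}{4} \cdot \frac{1}{22} - 9035} = \frac{1}{\frac{5}{88} - 9035} = \frac{1}{- \frac{795075}{88}} = - \frac{88}{795075}$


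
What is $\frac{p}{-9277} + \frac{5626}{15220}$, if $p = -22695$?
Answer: $\frac{198805151}{70597970} \approx 2.816$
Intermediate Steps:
$\frac{p}{-9277} + \frac{5626}{15220} = - \frac{22695}{-9277} + \frac{5626}{15220} = \left(-22695\right) \left(- \frac{1}{9277}\right) + 5626 \cdot \frac{1}{15220} = \frac{22695}{9277} + \frac{2813}{7610} = \frac{198805151}{70597970}$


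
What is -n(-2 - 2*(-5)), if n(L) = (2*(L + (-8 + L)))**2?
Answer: -256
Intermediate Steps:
n(L) = (-16 + 4*L)**2 (n(L) = (2*(-8 + 2*L))**2 = (-16 + 4*L)**2)
-n(-2 - 2*(-5)) = -16*(-4 + (-2 - 2*(-5)))**2 = -16*(-4 + (-2 + 10))**2 = -16*(-4 + 8)**2 = -16*4**2 = -16*16 = -1*256 = -256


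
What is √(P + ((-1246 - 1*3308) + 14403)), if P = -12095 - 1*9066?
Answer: 4*I*√707 ≈ 106.36*I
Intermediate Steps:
P = -21161 (P = -12095 - 9066 = -21161)
√(P + ((-1246 - 1*3308) + 14403)) = √(-21161 + ((-1246 - 1*3308) + 14403)) = √(-21161 + ((-1246 - 3308) + 14403)) = √(-21161 + (-4554 + 14403)) = √(-21161 + 9849) = √(-11312) = 4*I*√707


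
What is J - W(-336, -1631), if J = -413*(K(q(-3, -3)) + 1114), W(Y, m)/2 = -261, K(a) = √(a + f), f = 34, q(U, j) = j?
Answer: -459560 - 413*√31 ≈ -4.6186e+5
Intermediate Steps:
K(a) = √(34 + a) (K(a) = √(a + 34) = √(34 + a))
W(Y, m) = -522 (W(Y, m) = 2*(-261) = -522)
J = -460082 - 413*√31 (J = -413*(√(34 - 3) + 1114) = -413*(√31 + 1114) = -413*(1114 + √31) = -460082 - 413*√31 ≈ -4.6238e+5)
J - W(-336, -1631) = (-460082 - 413*√31) - 1*(-522) = (-460082 - 413*√31) + 522 = -459560 - 413*√31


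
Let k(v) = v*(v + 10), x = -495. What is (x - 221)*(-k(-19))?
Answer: 122436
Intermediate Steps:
k(v) = v*(10 + v)
(x - 221)*(-k(-19)) = (-495 - 221)*(-(-19)*(10 - 19)) = -(-716)*(-19*(-9)) = -(-716)*171 = -716*(-171) = 122436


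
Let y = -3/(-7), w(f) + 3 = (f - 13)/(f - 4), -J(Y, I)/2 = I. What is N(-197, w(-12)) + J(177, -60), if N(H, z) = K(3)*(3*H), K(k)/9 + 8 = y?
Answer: 282747/7 ≈ 40392.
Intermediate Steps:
J(Y, I) = -2*I
w(f) = -3 + (-13 + f)/(-4 + f) (w(f) = -3 + (f - 13)/(f - 4) = -3 + (-13 + f)/(-4 + f))
y = 3/7 (y = -3*(-1/7) = 3/7 ≈ 0.42857)
K(k) = -477/7 (K(k) = -72 + 9*(3/7) = -72 + 27/7 = -477/7)
N(H, z) = -1431*H/7
N(-197, w(-12)) + J(177, -60) = -1431/7*(-197) - 2*(-60) = 281907/7 + 120 = 282747/7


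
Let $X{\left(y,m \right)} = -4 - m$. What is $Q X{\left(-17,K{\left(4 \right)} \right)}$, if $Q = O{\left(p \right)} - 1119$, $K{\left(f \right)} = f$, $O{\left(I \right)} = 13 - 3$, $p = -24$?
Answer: $8872$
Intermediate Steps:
$O{\left(I \right)} = 10$ ($O{\left(I \right)} = 13 - 3 = 10$)
$Q = -1109$ ($Q = 10 - 1119 = -1109$)
$Q X{\left(-17,K{\left(4 \right)} \right)} = - 1109 \left(-4 - 4\right) = \left(-1109\right) \left(-8\right) = 8872$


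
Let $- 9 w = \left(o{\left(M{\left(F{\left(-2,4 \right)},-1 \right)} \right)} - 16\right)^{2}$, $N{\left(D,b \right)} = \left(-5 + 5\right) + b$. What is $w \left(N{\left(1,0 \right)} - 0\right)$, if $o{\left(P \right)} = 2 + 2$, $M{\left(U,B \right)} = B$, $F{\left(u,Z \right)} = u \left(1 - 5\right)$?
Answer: $0$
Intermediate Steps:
$F{\left(u,Z \right)} = - 4 u$ ($F{\left(u,Z \right)} = u \left(-4\right) = - 4 u$)
$o{\left(P \right)} = 4$
$N{\left(D,b \right)} = b$ ($N{\left(D,b \right)} = 0 + b = b$)
$w = -16$ ($w = - \frac{\left(4 - 16\right)^{2}}{9} = - \frac{\left(-12\right)^{2}}{9} = \left(- \frac{1}{9}\right) 144 = -16$)
$w \left(N{\left(1,0 \right)} - 0\right) = - 16 \left(0 - 0\right) = - 16 \left(0 + 0\right) = \left(-16\right) 0 = 0$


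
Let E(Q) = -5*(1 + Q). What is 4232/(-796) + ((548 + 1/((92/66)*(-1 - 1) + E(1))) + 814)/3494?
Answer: -1445615675/293419132 ≈ -4.9268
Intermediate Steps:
E(Q) = -5 - 5*Q
4232/(-796) + ((548 + 1/((92/66)*(-1 - 1) + E(1))) + 814)/3494 = 4232/(-796) + ((548 + 1/((92/66)*(-1 - 1) + (-5 - 5*1))) + 814)/3494 = 4232*(-1/796) + ((548 + 1/((92*(1/66))*(-2) + (-5 - 5))) + 814)*(1/3494) = -1058/199 + ((548 + 1/((46/33)*(-2) - 10)) + 814)*(1/3494) = -1058/199 + ((548 + 1/(-92/33 - 10)) + 814)*(1/3494) = -1058/199 + ((548 + 1/(-422/33)) + 814)*(1/3494) = -1058/199 + ((548 - 33/422) + 814)*(1/3494) = -1058/199 + (231223/422 + 814)*(1/3494) = -1058/199 + (574731/422)*(1/3494) = -1058/199 + 574731/1474468 = -1445615675/293419132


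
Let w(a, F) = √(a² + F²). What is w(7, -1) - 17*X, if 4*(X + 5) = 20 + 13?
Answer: -221/4 + 5*√2 ≈ -48.179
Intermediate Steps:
X = 13/4 (X = -5 + (20 + 13)/4 = -5 + (¼)*33 = -5 + 33/4 = 13/4 ≈ 3.2500)
w(a, F) = √(F² + a²)
w(7, -1) - 17*X = √((-1)² + 7²) - 17*13/4 = √(1 + 49) - 221/4 = √50 - 221/4 = 5*√2 - 221/4 = -221/4 + 5*√2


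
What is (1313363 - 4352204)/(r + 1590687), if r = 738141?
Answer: -1012947/776276 ≈ -1.3049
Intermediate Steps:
(1313363 - 4352204)/(r + 1590687) = (1313363 - 4352204)/(738141 + 1590687) = -3038841/2328828 = -3038841*1/2328828 = -1012947/776276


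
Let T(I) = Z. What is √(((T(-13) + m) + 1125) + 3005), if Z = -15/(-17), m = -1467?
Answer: √769862/17 ≈ 51.613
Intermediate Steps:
Z = 15/17 (Z = -15*(-1/17) = 15/17 ≈ 0.88235)
T(I) = 15/17
√(((T(-13) + m) + 1125) + 3005) = √(((15/17 - 1467) + 1125) + 3005) = √((-24924/17 + 1125) + 3005) = √(-5799/17 + 3005) = √(45286/17) = √769862/17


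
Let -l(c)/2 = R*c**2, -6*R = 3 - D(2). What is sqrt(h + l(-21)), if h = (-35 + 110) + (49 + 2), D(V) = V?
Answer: sqrt(273) ≈ 16.523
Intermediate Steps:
R = -1/6 (R = -(3 - 1*2)/6 = -(3 - 2)/6 = -1/6*1 = -1/6 ≈ -0.16667)
l(c) = c**2/3 (l(c) = -(-1)*c**2/3 = c**2/3)
h = 126 (h = 75 + 51 = 126)
sqrt(h + l(-21)) = sqrt(126 + (1/3)*(-21)**2) = sqrt(126 + (1/3)*441) = sqrt(126 + 147) = sqrt(273)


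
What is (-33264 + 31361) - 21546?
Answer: -23449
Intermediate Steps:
(-33264 + 31361) - 21546 = -1903 - 21546 = -23449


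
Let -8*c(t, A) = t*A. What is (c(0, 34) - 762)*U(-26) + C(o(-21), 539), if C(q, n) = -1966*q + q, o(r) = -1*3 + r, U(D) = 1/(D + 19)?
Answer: 330882/7 ≈ 47269.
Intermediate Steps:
U(D) = 1/(19 + D)
c(t, A) = -A*t/8 (c(t, A) = -t*A/8 = -A*t/8)
o(r) = -3 + r
C(q, n) = -1965*q
(c(0, 34) - 762)*U(-26) + C(o(-21), 539) = (-1/8*34*0 - 762)/(19 - 26) - 1965*(-3 - 21) = (0 - 762)/(-7) - 1965*(-24) = -762*(-1/7) + 47160 = 762/7 + 47160 = 330882/7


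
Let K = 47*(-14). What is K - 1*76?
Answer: -734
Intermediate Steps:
K = -658
K - 1*76 = -658 - 1*76 = -658 - 76 = -734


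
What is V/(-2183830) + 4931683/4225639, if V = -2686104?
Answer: 59145623279/24674003255 ≈ 2.3971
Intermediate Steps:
V/(-2183830) + 4931683/4225639 = -2686104/(-2183830) + 4931683/4225639 = -2686104*(-1/2183830) + 4931683*(1/4225639) = 1343052/1091915 + 290099/248567 = 59145623279/24674003255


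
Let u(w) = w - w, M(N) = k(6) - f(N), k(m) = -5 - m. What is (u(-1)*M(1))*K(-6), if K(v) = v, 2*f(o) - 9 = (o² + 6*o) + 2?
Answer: 0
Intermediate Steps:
f(o) = 11/2 + o²/2 + 3*o (f(o) = 9/2 + ((o² + 6*o) + 2)/2 = 9/2 + (2 + o² + 6*o)/2 = 9/2 + (1 + o²/2 + 3*o) = 11/2 + o²/2 + 3*o)
M(N) = -33/2 - 3*N - N²/2 (M(N) = (-5 - 1*6) - (11/2 + N²/2 + 3*N) = (-5 - 6) + (-11/2 - 3*N - N²/2) = -11 + (-11/2 - 3*N - N²/2) = -33/2 - 3*N - N²/2)
u(w) = 0
(u(-1)*M(1))*K(-6) = (0*(-33/2 - 3*1 - ½*1²))*(-6) = (0*(-33/2 - 3 - ½*1))*(-6) = (0*(-33/2 - 3 - ½))*(-6) = (0*(-20))*(-6) = 0*(-6) = 0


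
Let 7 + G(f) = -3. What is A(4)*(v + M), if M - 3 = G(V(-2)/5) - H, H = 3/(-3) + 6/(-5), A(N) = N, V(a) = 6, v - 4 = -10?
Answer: -216/5 ≈ -43.200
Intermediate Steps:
v = -6 (v = 4 - 10 = -6)
H = -11/5 (H = 3*(-⅓) + 6*(-⅕) = -1 - 6/5 = -11/5 ≈ -2.2000)
G(f) = -10 (G(f) = -7 - 3 = -10)
M = -24/5 (M = 3 + (-10 - 1*(-11/5)) = 3 + (-10 + 11/5) = 3 - 39/5 = -24/5 ≈ -4.8000)
A(4)*(v + M) = 4*(-6 - 24/5) = 4*(-54/5) = -216/5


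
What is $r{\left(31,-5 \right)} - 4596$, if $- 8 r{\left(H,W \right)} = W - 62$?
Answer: $- \frac{36701}{8} \approx -4587.6$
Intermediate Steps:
$r{\left(H,W \right)} = \frac{31}{4} - \frac{W}{8}$ ($r{\left(H,W \right)} = - \frac{W - 62}{8} = - \frac{-62 + W}{8} = \frac{31}{4} - \frac{W}{8}$)
$r{\left(31,-5 \right)} - 4596 = \left(\frac{31}{4} - - \frac{5}{8}\right) - 4596 = \left(\frac{31}{4} + \frac{5}{8}\right) - 4596 = \frac{67}{8} - 4596 = - \frac{36701}{8}$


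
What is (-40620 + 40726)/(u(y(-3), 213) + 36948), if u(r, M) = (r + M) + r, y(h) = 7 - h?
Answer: 106/37181 ≈ 0.0028509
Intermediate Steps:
u(r, M) = M + 2*r (u(r, M) = (M + r) + r = M + 2*r)
(-40620 + 40726)/(u(y(-3), 213) + 36948) = (-40620 + 40726)/((213 + 2*(7 - 1*(-3))) + 36948) = 106/((213 + 2*(7 + 3)) + 36948) = 106/((213 + 2*10) + 36948) = 106/((213 + 20) + 36948) = 106/(233 + 36948) = 106/37181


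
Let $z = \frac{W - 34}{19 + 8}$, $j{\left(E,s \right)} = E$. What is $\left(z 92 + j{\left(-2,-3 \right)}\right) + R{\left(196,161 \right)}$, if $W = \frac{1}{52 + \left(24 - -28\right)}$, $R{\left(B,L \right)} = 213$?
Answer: $\frac{66817}{702} \approx 95.181$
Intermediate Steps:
$W = \frac{1}{104}$ ($W = \frac{1}{52 + \left(24 + 28\right)} = \frac{1}{52 + 52} = \frac{1}{104} \approx 0.0096154$)
$z = - \frac{3535}{2808}$ ($z = \frac{\frac{1}{104} - 34}{19 + 8} = - \frac{3535}{104 \cdot 27} = \left(- \frac{3535}{104}\right) \frac{1}{27} = - \frac{3535}{2808} \approx -1.2589$)
$\left(z 92 + j{\left(-2,-3 \right)}\right) + R{\left(196,161 \right)} = \left(\left(- \frac{3535}{2808}\right) 92 - 2\right) + 213 = \left(- \frac{81305}{702} - 2\right) + 213 = - \frac{82709}{702} + 213 = \frac{66817}{702}$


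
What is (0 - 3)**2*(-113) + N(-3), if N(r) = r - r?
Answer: -1017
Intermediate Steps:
N(r) = 0
(0 - 3)**2*(-113) + N(-3) = (0 - 3)**2*(-113) + 0 = (-3)**2*(-113) + 0 = 9*(-113) + 0 = -1017 + 0 = -1017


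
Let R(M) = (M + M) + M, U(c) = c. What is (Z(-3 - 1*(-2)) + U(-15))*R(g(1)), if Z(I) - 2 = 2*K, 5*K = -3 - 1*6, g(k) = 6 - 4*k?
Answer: -498/5 ≈ -99.600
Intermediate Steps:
R(M) = 3*M (R(M) = 2*M + M = 3*M)
K = -9/5 (K = (-3 - 1*6)/5 = (-3 - 6)/5 = (⅕)*(-9) = -9/5 ≈ -1.8000)
Z(I) = -8/5 (Z(I) = 2 + 2*(-9/5) = 2 - 18/5 = -8/5)
(Z(-3 - 1*(-2)) + U(-15))*R(g(1)) = (-8/5 - 15)*(3*(6 - 4*1)) = -249*(6 - 4)/5 = -249*2/5 = -83/5*6 = -498/5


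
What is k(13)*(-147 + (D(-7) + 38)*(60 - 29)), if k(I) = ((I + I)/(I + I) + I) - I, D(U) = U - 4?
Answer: 690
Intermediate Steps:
D(U) = -4 + U
k(I) = 1 (k(I) = ((2*I)/((2*I)) + I) - I = ((2*I)*(1/(2*I)) + I) - I = (1 + I) - I = 1)
k(13)*(-147 + (D(-7) + 38)*(60 - 29)) = 1*(-147 + ((-4 - 7) + 38)*(60 - 29)) = 1*(-147 + (-11 + 38)*31) = 1*(-147 + 27*31) = 1*(-147 + 837) = 1*690 = 690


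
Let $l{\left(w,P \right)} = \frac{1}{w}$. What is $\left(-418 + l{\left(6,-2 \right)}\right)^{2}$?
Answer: $\frac{6285049}{36} \approx 1.7458 \cdot 10^{5}$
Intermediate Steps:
$\left(-418 + l{\left(6,-2 \right)}\right)^{2} = \left(-418 + \frac{1}{6}\right)^{2} = \left(- \frac{2507}{6}\right)^{2} = \frac{6285049}{36}$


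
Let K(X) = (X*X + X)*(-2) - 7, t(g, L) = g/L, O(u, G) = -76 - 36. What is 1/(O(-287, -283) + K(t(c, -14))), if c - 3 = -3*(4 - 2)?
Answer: -98/11713 ≈ -0.0083668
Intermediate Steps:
O(u, G) = -112
c = -3 (c = 3 - 3*(4 - 2) = 3 - 3*2 = 3 - 6 = -3)
K(X) = -7 - 2*X - 2*X**2 (K(X) = (X**2 + X)*(-2) - 7 = (X + X**2)*(-2) - 7 = (-2*X - 2*X**2) - 7 = -7 - 2*X - 2*X**2)
1/(O(-287, -283) + K(t(c, -14))) = 1/(-112 + (-7 - (-6)/(-14) - 2*(-3/(-14))**2)) = 1/(-112 + (-7 - (-6)*(-1)/14 - 2*(-3*(-1/14))**2)) = 1/(-112 + (-7 - 2*3/14 - 2*(3/14)**2)) = 1/(-112 + (-7 - 3/7 - 2*9/196)) = 1/(-112 + (-7 - 3/7 - 9/98)) = 1/(-112 - 737/98) = 1/(-11713/98) = -98/11713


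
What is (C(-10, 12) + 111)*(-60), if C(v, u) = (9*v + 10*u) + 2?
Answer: -8580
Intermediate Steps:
C(v, u) = 2 + 9*v + 10*u
(C(-10, 12) + 111)*(-60) = ((2 + 9*(-10) + 10*12) + 111)*(-60) = ((2 - 90 + 120) + 111)*(-60) = (32 + 111)*(-60) = 143*(-60) = -8580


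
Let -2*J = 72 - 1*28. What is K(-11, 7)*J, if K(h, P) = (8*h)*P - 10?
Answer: 13772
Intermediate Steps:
K(h, P) = -10 + 8*P*h (K(h, P) = 8*P*h - 10 = -10 + 8*P*h)
J = -22 (J = -(72 - 1*28)/2 = -(72 - 28)/2 = -½*44 = -22)
K(-11, 7)*J = (-10 + 8*7*(-11))*(-22) = (-10 - 616)*(-22) = -626*(-22) = 13772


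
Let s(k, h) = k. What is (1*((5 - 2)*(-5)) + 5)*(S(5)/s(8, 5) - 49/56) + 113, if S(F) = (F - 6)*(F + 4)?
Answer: 133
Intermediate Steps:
S(F) = (-6 + F)*(4 + F)
(1*((5 - 2)*(-5)) + 5)*(S(5)/s(8, 5) - 49/56) + 113 = (1*((5 - 2)*(-5)) + 5)*((-24 + 5² - 2*5)/8 - 49/56) + 113 = (1*(3*(-5)) + 5)*((-24 + 25 - 10)*(⅛) - 49*1/56) + 113 = (1*(-15) + 5)*(-9*⅛ - 7/8) + 113 = (-15 + 5)*(-9/8 - 7/8) + 113 = -10*(-2) + 113 = 20 + 113 = 133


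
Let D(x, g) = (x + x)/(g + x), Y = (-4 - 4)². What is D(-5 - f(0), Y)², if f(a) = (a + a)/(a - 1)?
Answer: 100/3481 ≈ 0.028727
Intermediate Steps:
f(a) = 2*a/(-1 + a) (f(a) = (2*a)/(-1 + a) = 2*a/(-1 + a))
Y = 64 (Y = (-8)² = 64)
D(x, g) = 2*x/(g + x) (D(x, g) = (2*x)/(g + x) = 2*x/(g + x))
D(-5 - f(0), Y)² = (2*(-5 - 2*0/(-1 + 0))/(64 + (-5 - 2*0/(-1 + 0))))² = (2*(-5 - 2*0/(-1))/(64 + (-5 - 2*0/(-1))))² = (2*(-5 - 2*0*(-1))/(64 + (-5 - 2*0*(-1))))² = (2*(-5 - 1*0)/(64 + (-5 - 1*0)))² = (2*(-5 + 0)/(64 + (-5 + 0)))² = (2*(-5)/(64 - 5))² = (2*(-5)/59)² = (2*(-5)*(1/59))² = (-10/59)² = 100/3481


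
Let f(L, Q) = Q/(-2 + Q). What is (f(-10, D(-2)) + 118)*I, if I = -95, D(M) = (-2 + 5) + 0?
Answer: -11495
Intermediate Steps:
D(M) = 3 (D(M) = 3 + 0 = 3)
(f(-10, D(-2)) + 118)*I = (3/(-2 + 3) + 118)*(-95) = (3/1 + 118)*(-95) = (3*1 + 118)*(-95) = (3 + 118)*(-95) = 121*(-95) = -11495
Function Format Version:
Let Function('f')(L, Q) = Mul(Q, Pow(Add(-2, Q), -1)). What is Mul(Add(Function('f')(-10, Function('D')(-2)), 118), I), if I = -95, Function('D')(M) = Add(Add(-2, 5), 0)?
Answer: -11495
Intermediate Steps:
Function('D')(M) = 3 (Function('D')(M) = Add(3, 0) = 3)
Mul(Add(Function('f')(-10, Function('D')(-2)), 118), I) = Mul(Add(Mul(3, Pow(Add(-2, 3), -1)), 118), -95) = Mul(Add(Mul(3, Pow(1, -1)), 118), -95) = Mul(Add(Mul(3, 1), 118), -95) = Mul(Add(3, 118), -95) = Mul(121, -95) = -11495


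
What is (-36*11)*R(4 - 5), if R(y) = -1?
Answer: 396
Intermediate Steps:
(-36*11)*R(4 - 5) = -36*11*(-1) = -396*(-1) = 396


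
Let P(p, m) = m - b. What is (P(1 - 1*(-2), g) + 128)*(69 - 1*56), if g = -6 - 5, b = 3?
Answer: 1482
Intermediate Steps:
g = -11
P(p, m) = -3 + m (P(p, m) = m - 1*3 = m - 3 = -3 + m)
(P(1 - 1*(-2), g) + 128)*(69 - 1*56) = ((-3 - 11) + 128)*(69 - 1*56) = (-14 + 128)*(69 - 56) = 114*13 = 1482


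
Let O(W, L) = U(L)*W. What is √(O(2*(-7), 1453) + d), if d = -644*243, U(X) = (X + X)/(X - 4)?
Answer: 2*I*√186298022/69 ≈ 395.63*I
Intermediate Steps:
U(X) = 2*X/(-4 + X) (U(X) = (2*X)/(-4 + X) = 2*X/(-4 + X))
O(W, L) = 2*L*W/(-4 + L) (O(W, L) = (2*L/(-4 + L))*W = 2*L*W/(-4 + L))
d = -156492
√(O(2*(-7), 1453) + d) = √(2*1453*(2*(-7))/(-4 + 1453) - 156492) = √(2*1453*(-14)/1449 - 156492) = √(2*1453*(-14)*(1/1449) - 156492) = √(-5812/207 - 156492) = √(-32399656/207) = 2*I*√186298022/69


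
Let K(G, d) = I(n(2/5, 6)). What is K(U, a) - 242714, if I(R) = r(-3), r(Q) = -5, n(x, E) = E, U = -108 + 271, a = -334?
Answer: -242719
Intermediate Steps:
U = 163
I(R) = -5
K(G, d) = -5
K(U, a) - 242714 = -5 - 242714 = -242719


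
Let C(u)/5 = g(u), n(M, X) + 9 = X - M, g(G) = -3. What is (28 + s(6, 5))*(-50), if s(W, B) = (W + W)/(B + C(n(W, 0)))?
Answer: -1340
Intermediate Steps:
n(M, X) = -9 + X - M (n(M, X) = -9 + (X - M) = -9 + X - M)
C(u) = -15 (C(u) = 5*(-3) = -15)
s(W, B) = 2*W/(-15 + B) (s(W, B) = (W + W)/(B - 15) = (2*W)/(-15 + B) = 2*W/(-15 + B))
(28 + s(6, 5))*(-50) = (28 + 2*6/(-15 + 5))*(-50) = (28 + 2*6/(-10))*(-50) = (28 + 2*6*(-⅒))*(-50) = (28 - 6/5)*(-50) = (134/5)*(-50) = -1340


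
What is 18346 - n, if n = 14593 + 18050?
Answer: -14297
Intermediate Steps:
n = 32643
18346 - n = 18346 - 1*32643 = 18346 - 32643 = -14297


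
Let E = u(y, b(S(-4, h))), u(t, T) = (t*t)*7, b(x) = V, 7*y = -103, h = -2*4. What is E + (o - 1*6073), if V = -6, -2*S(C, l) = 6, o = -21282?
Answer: -180876/7 ≈ -25839.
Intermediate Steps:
h = -8
y = -103/7 (y = (⅐)*(-103) = -103/7 ≈ -14.714)
S(C, l) = -3 (S(C, l) = -½*6 = -3)
b(x) = -6
u(t, T) = 7*t² (u(t, T) = t²*7 = 7*t²)
E = 10609/7 (E = 7*(-103/7)² = 7*(10609/49) = 10609/7 ≈ 1515.6)
E + (o - 1*6073) = 10609/7 + (-21282 - 1*6073) = 10609/7 + (-21282 - 6073) = 10609/7 - 27355 = -180876/7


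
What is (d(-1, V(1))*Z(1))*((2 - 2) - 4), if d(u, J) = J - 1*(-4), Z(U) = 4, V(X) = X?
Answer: -80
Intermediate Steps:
d(u, J) = 4 + J (d(u, J) = J + 4 = 4 + J)
(d(-1, V(1))*Z(1))*((2 - 2) - 4) = ((4 + 1)*4)*((2 - 2) - 4) = (5*4)*(0 - 4) = 20*(-4) = -80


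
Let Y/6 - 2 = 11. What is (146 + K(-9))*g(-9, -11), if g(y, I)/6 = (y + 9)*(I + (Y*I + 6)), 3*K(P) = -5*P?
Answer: 0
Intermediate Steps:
Y = 78 (Y = 12 + 6*11 = 12 + 66 = 78)
K(P) = -5*P/3 (K(P) = (-5*P)/3 = -5*P/3)
g(y, I) = 6*(6 + 79*I)*(9 + y) (g(y, I) = 6*((y + 9)*(I + (78*I + 6))) = 6*((9 + y)*(I + (6 + 78*I))) = 6*((9 + y)*(6 + 79*I)) = 6*((6 + 79*I)*(9 + y)) = 6*(6 + 79*I)*(9 + y))
(146 + K(-9))*g(-9, -11) = (146 - 5/3*(-9))*(324 + 36*(-9) + 4266*(-11) + 474*(-11)*(-9)) = (146 + 15)*(324 - 324 - 46926 + 46926) = 161*0 = 0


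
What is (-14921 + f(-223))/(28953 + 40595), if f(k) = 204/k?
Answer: -3327587/15509204 ≈ -0.21456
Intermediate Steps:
(-14921 + f(-223))/(28953 + 40595) = (-14921 + 204/(-223))/(28953 + 40595) = (-14921 + 204*(-1/223))/69548 = (-14921 - 204/223)*(1/69548) = -3327587/223*1/69548 = -3327587/15509204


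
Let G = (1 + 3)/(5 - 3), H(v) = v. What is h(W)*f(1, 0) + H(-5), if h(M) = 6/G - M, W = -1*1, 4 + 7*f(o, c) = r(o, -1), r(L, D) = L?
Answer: -47/7 ≈ -6.7143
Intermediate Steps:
f(o, c) = -4/7 + o/7
W = -1
G = 2 (G = 4/2 = 4*(1/2) = 2)
h(M) = 3 - M (h(M) = 6/2 - M = 6*(1/2) - M = 3 - M)
h(W)*f(1, 0) + H(-5) = (3 - 1*(-1))*(-4/7 + (1/7)*1) - 5 = (3 + 1)*(-4/7 + 1/7) - 5 = 4*(-3/7) - 5 = -12/7 - 5 = -47/7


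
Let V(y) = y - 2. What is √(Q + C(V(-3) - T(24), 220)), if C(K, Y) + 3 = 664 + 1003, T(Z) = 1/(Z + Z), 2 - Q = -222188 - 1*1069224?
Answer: √1293078 ≈ 1137.1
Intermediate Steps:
Q = 1291414 (Q = 2 - (-222188 - 1*1069224) = 2 - (-222188 - 1069224) = 2 - 1*(-1291412) = 2 + 1291412 = 1291414)
V(y) = -2 + y
T(Z) = 1/(2*Z)
C(K, Y) = 1664 (C(K, Y) = -3 + (664 + 1003) = -3 + 1667 = 1664)
√(Q + C(V(-3) - T(24), 220)) = √(1291414 + 1664) = √1293078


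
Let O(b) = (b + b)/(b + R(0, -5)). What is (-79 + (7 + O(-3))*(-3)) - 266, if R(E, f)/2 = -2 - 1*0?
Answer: -2580/7 ≈ -368.57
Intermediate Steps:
R(E, f) = -4 (R(E, f) = 2*(-2 - 1*0) = 2*(-2 + 0) = 2*(-2) = -4)
O(b) = 2*b/(-4 + b) (O(b) = (b + b)/(b - 4) = (2*b)/(-4 + b) = 2*b/(-4 + b))
(-79 + (7 + O(-3))*(-3)) - 266 = (-79 + (7 + 2*(-3)/(-4 - 3))*(-3)) - 266 = (-79 + (7 + 2*(-3)/(-7))*(-3)) - 266 = (-79 + (7 + 2*(-3)*(-⅐))*(-3)) - 266 = (-79 + (7 + 6/7)*(-3)) - 266 = (-79 + (55/7)*(-3)) - 266 = (-79 - 165/7) - 266 = -718/7 - 266 = -2580/7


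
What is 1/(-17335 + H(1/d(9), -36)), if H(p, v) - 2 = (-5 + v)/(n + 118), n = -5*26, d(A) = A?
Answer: -12/207955 ≈ -5.7705e-5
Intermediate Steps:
n = -130
H(p, v) = 29/12 - v/12 (H(p, v) = 2 + (-5 + v)/(-130 + 118) = 2 + (-5 + v)/(-12) = 2 + (-5 + v)*(-1/12) = 2 + (5/12 - v/12) = 29/12 - v/12)
1/(-17335 + H(1/d(9), -36)) = 1/(-17335 + (29/12 - 1/12*(-36))) = 1/(-17335 + (29/12 + 3)) = 1/(-17335 + 65/12) = 1/(-207955/12) = -12/207955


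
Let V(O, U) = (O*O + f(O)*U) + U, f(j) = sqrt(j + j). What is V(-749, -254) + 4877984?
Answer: 5438731 - 254*I*sqrt(1498) ≈ 5.4387e+6 - 9830.8*I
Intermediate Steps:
f(j) = sqrt(2)*sqrt(j) (f(j) = sqrt(2*j) = sqrt(2)*sqrt(j))
V(O, U) = U + O**2 + U*sqrt(2)*sqrt(O) (V(O, U) = (O*O + (sqrt(2)*sqrt(O))*U) + U = (O**2 + U*sqrt(2)*sqrt(O)) + U = U + O**2 + U*sqrt(2)*sqrt(O))
V(-749, -254) + 4877984 = (-254 + (-749)**2 - 254*sqrt(2)*sqrt(-749)) + 4877984 = (-254 + 561001 - 254*sqrt(2)*I*sqrt(749)) + 4877984 = (-254 + 561001 - 254*I*sqrt(1498)) + 4877984 = (560747 - 254*I*sqrt(1498)) + 4877984 = 5438731 - 254*I*sqrt(1498)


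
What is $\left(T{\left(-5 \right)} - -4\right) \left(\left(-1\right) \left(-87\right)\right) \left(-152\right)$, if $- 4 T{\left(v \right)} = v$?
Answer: $-69426$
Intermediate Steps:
$T{\left(v \right)} = - \frac{v}{4}$
$\left(T{\left(-5 \right)} - -4\right) \left(\left(-1\right) \left(-87\right)\right) \left(-152\right) = \left(\left(- \frac{1}{4}\right) \left(-5\right) - -4\right) \left(\left(-1\right) \left(-87\right)\right) \left(-152\right) = \left(\frac{5}{4} + 4\right) 87 \left(-152\right) = \frac{21}{4} \cdot 87 \left(-152\right) = \frac{1827}{4} \left(-152\right) = -69426$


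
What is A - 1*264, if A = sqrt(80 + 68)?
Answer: -264 + 2*sqrt(37) ≈ -251.83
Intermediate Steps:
A = 2*sqrt(37) (A = sqrt(148) = 2*sqrt(37) ≈ 12.166)
A - 1*264 = 2*sqrt(37) - 1*264 = 2*sqrt(37) - 264 = -264 + 2*sqrt(37)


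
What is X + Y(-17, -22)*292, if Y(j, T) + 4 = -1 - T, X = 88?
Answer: 5052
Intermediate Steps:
Y(j, T) = -5 - T (Y(j, T) = -4 + (-1 - T) = -5 - T)
X + Y(-17, -22)*292 = 88 + (-5 - 1*(-22))*292 = 88 + (-5 + 22)*292 = 88 + 17*292 = 88 + 4964 = 5052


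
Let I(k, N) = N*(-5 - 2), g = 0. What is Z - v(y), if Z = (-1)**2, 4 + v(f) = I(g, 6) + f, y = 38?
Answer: 9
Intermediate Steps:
I(k, N) = -7*N (I(k, N) = N*(-7) = -7*N)
v(f) = -46 + f (v(f) = -4 + (-7*6 + f) = -4 + (-42 + f) = -46 + f)
Z = 1
Z - v(y) = 1 - (-46 + 38) = 1 - 1*(-8) = 1 + 8 = 9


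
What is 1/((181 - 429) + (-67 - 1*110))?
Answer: -1/425 ≈ -0.0023529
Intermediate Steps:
1/((181 - 429) + (-67 - 1*110)) = 1/(-248 + (-67 - 110)) = 1/(-248 - 177) = 1/(-425) = -1/425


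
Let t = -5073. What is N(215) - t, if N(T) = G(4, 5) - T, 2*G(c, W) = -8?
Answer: 4854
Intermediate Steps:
G(c, W) = -4 (G(c, W) = (½)*(-8) = -4)
N(T) = -4 - T
N(215) - t = (-4 - 1*215) - 1*(-5073) = (-4 - 215) + 5073 = -219 + 5073 = 4854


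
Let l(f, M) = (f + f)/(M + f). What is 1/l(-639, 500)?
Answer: 139/1278 ≈ 0.10876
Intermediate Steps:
l(f, M) = 2*f/(M + f) (l(f, M) = (2*f)/(M + f) = 2*f/(M + f))
1/l(-639, 500) = 1/(2*(-639)/(500 - 639)) = 1/(2*(-639)/(-139)) = 1/(2*(-639)*(-1/139)) = 1/(1278/139) = 139/1278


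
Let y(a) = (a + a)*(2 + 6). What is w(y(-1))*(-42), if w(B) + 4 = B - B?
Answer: 168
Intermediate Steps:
y(a) = 16*a (y(a) = (2*a)*8 = 16*a)
w(B) = -4 (w(B) = -4 + (B - B) = -4 + 0 = -4)
w(y(-1))*(-42) = -4*(-42) = 168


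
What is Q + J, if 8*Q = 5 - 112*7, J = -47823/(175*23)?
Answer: -3518059/32200 ≈ -109.26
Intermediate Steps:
J = -47823/4025 ≈ -11.881
Q = -779/8 (Q = (5 - 112*7)/8 = (5 - 784)/8 = (⅛)*(-779) = -779/8 ≈ -97.375)
Q + J = -779/8 - 47823/4025 = -3518059/32200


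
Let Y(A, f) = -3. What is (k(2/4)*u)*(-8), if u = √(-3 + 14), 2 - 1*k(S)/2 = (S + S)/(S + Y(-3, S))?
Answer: -192*√11/5 ≈ -127.36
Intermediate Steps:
k(S) = 4 - 4*S/(-3 + S) (k(S) = 4 - 2*(S + S)/(S - 3) = 4 - 2*2*S/(-3 + S) = 4 - 4*S/(-3 + S))
u = √11 ≈ 3.3166
(k(2/4)*u)*(-8) = ((-12/(-3 + 2/4))*√11)*(-8) = ((-12/(-3 + 2*(¼)))*√11)*(-8) = ((-12/(-3 + ½))*√11)*(-8) = ((-12/(-5/2))*√11)*(-8) = ((-12*(-⅖))*√11)*(-8) = (24*√11/5)*(-8) = -192*√11/5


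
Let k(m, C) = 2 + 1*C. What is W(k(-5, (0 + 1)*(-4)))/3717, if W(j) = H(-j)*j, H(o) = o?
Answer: -4/3717 ≈ -0.0010761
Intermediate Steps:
k(m, C) = 2 + C
W(j) = -j² (W(j) = (-j)*j = -j²)
W(k(-5, (0 + 1)*(-4)))/3717 = -(2 + (0 + 1)*(-4))²/3717 = -(2 + 1*(-4))²*(1/3717) = -(2 - 4)²*(1/3717) = -1*(-2)²*(1/3717) = -1*4*(1/3717) = -4*1/3717 = -4/3717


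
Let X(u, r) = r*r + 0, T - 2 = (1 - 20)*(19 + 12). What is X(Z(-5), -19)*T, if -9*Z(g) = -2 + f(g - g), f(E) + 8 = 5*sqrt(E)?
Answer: -211907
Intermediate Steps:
f(E) = -8 + 5*sqrt(E)
T = -587 (T = 2 + (1 - 20)*(19 + 12) = 2 - 19*31 = 2 - 589 = -587)
Z(g) = 10/9 (Z(g) = -(-2 + (-8 + 5*sqrt(g - g)))/9 = -(-2 + (-8 + 5*sqrt(0)))/9 = -(-2 + (-8 + 5*0))/9 = -(-2 + (-8 + 0))/9 = -(-2 - 8)/9 = -1/9*(-10) = 10/9)
X(u, r) = r**2 (X(u, r) = r**2 + 0 = r**2)
X(Z(-5), -19)*T = (-19)**2*(-587) = 361*(-587) = -211907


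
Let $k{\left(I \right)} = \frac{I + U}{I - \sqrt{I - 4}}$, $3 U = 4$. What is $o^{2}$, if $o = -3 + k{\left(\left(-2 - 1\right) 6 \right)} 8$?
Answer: $\frac{- 27431 i - 2142 \sqrt{22}}{9 \left(- 151 i + 18 \sqrt{22}\right)} \approx 12.228 - 14.23 i$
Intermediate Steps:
$U = \frac{4}{3}$ ($U = \frac{1}{3} \cdot 4 = \frac{4}{3} \approx 1.3333$)
$k{\left(I \right)} = \frac{\frac{4}{3} + I}{I - \sqrt{-4 + I}}$ ($k{\left(I \right)} = \frac{I + \frac{4}{3}}{I - \sqrt{I - 4}} = \frac{\frac{4}{3} + I}{I - \sqrt{-4 + I}}$)
$o = -3 - \frac{400}{3 \left(-18 - i \sqrt{22}\right)}$ ($o = -3 + \frac{\frac{4}{3} + \left(-2 - 1\right) 6}{\left(-2 - 1\right) 6 - \sqrt{-4 + \left(-2 - 1\right) 6}} \cdot 8 = -3 + \frac{\frac{4}{3} - 18}{\left(-3\right) 6 - \sqrt{-4 - 18}} \cdot 8 = -3 + \frac{\frac{4}{3} - 18}{-18 - \sqrt{-4 - 18}} \cdot 8 = -3 + \frac{1}{-18 - \sqrt{-22}} \left(- \frac{50}{3}\right) 8 = -3 + \frac{1}{-18 - i \sqrt{22}} \left(- \frac{50}{3}\right) 8 = -3 + - \frac{50}{3 \left(-18 - i \sqrt{22}\right)} 8 = -3 - \frac{400}{3 \left(-18 - i \sqrt{22}\right)} \approx 3.9364 - 1.8075 i$)
$o^{2} = \left(\frac{681}{173} - \frac{200 i \sqrt{22}}{519}\right)^{2}$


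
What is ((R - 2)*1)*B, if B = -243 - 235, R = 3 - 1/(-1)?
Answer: -956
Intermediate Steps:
R = 4 (R = 3 - (-1) = 3 - 1*(-1) = 3 + 1 = 4)
B = -478
((R - 2)*1)*B = ((4 - 2)*1)*(-478) = (2*1)*(-478) = 2*(-478) = -956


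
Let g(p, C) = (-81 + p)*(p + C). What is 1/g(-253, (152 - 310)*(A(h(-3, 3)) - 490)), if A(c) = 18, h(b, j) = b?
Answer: -1/24823882 ≈ -4.0284e-8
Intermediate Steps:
g(p, C) = (-81 + p)*(C + p)
1/g(-253, (152 - 310)*(A(h(-3, 3)) - 490)) = 1/((-253)² - 81*(152 - 310)*(18 - 490) - 81*(-253) + ((152 - 310)*(18 - 490))*(-253)) = 1/(64009 - (-12798)*(-472) + 20493 - 158*(-472)*(-253)) = 1/(64009 - 81*74576 + 20493 + 74576*(-253)) = 1/(64009 - 6040656 + 20493 - 18867728) = 1/(-24823882) = -1/24823882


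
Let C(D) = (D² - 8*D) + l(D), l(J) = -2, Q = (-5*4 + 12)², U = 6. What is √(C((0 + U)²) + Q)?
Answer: √1070 ≈ 32.711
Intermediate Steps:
Q = 64 (Q = (-20 + 12)² = (-8)² = 64)
C(D) = -2 + D² - 8*D (C(D) = (D² - 8*D) - 2 = -2 + D² - 8*D)
√(C((0 + U)²) + Q) = √((-2 + ((0 + 6)²)² - 8*(0 + 6)²) + 64) = √((-2 + (6²)² - 8*6²) + 64) = √((-2 + 36² - 8*36) + 64) = √((-2 + 1296 - 288) + 64) = √(1006 + 64) = √1070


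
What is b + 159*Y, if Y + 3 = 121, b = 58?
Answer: 18820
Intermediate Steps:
Y = 118 (Y = -3 + 121 = 118)
b + 159*Y = 58 + 159*118 = 58 + 18762 = 18820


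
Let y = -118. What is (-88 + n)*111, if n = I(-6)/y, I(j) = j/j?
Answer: -1152735/118 ≈ -9768.9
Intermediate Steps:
I(j) = 1
n = -1/118 (n = 1/(-118) = 1*(-1/118) = -1/118 ≈ -0.0084746)
(-88 + n)*111 = (-88 - 1/118)*111 = -10385/118*111 = -1152735/118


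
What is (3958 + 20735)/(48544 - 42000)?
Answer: 24693/6544 ≈ 3.7734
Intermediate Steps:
(3958 + 20735)/(48544 - 42000) = 24693/6544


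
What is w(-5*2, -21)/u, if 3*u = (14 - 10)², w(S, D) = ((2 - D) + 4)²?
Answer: 2187/16 ≈ 136.69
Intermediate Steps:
w(S, D) = (6 - D)²
u = 16/3 (u = (14 - 10)²/3 = (⅓)*4² = (⅓)*16 = 16/3 ≈ 5.3333)
w(-5*2, -21)/u = (-6 - 21)²/(16/3) = (-27)²*(3/16) = 729*(3/16) = 2187/16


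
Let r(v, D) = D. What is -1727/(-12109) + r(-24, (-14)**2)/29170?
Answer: 26374977/176609765 ≈ 0.14934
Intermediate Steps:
-1727/(-12109) + r(-24, (-14)**2)/29170 = -1727/(-12109) + (-14)**2/29170 = -1727*(-1/12109) + 196*(1/29170) = 1727/12109 + 98/14585 = 26374977/176609765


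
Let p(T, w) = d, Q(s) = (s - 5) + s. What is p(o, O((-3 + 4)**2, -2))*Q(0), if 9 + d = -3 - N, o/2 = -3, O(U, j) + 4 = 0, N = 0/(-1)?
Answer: 60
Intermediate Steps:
N = 0 (N = 0*(-1) = 0)
O(U, j) = -4 (O(U, j) = -4 + 0 = -4)
o = -6 (o = 2*(-3) = -6)
Q(s) = -5 + 2*s (Q(s) = (-5 + s) + s = -5 + 2*s)
d = -12 (d = -9 + (-3 - 1*0) = -9 + (-3 + 0) = -9 - 3 = -12)
p(T, w) = -12
p(o, O((-3 + 4)**2, -2))*Q(0) = -12*(-5 + 2*0) = -12*(-5 + 0) = -12*(-5) = 60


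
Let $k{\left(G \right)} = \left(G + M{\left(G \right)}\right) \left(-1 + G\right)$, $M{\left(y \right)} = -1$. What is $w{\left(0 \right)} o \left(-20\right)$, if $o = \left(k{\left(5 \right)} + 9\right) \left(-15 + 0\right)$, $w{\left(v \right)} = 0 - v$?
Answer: $0$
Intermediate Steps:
$k{\left(G \right)} = \left(-1 + G\right)^{2}$ ($k{\left(G \right)} = \left(G - 1\right) \left(-1 + G\right) = \left(-1 + G\right) \left(-1 + G\right) = \left(-1 + G\right)^{2}$)
$w{\left(v \right)} = - v$
$o = -375$ ($o = \left(\left(1 + 5^{2} - 10\right) + 9\right) \left(-15 + 0\right) = \left(\left(1 + 25 - 10\right) + 9\right) \left(-15\right) = \left(16 + 9\right) \left(-15\right) = 25 \left(-15\right) = -375$)
$w{\left(0 \right)} o \left(-20\right) = \left(-1\right) 0 \left(-375\right) \left(-20\right) = 0 \left(-375\right) \left(-20\right) = 0 \left(-20\right) = 0$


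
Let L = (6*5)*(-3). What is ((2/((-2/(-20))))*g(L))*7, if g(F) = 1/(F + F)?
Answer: -7/9 ≈ -0.77778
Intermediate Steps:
L = -90 (L = 30*(-3) = -90)
g(F) = 1/(2*F)
((2/((-2/(-20))))*g(L))*7 = ((2/((-2/(-20))))*((½)/(-90)))*7 = ((2/((-2*(-1/20))))*((½)*(-1/90)))*7 = ((2/(⅒))*(-1/180))*7 = ((2*10)*(-1/180))*7 = (20*(-1/180))*7 = -⅑*7 = -7/9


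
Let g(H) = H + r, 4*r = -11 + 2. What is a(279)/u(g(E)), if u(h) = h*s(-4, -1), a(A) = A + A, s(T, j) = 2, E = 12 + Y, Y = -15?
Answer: -372/7 ≈ -53.143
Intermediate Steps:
E = -3 (E = 12 - 15 = -3)
r = -9/4 (r = (-11 + 2)/4 = (1/4)*(-9) = -9/4 ≈ -2.2500)
a(A) = 2*A
g(H) = -9/4 + H (g(H) = H - 9/4 = -9/4 + H)
u(h) = 2*h (u(h) = h*2 = 2*h)
a(279)/u(g(E)) = (2*279)/((2*(-9/4 - 3))) = 558/((2*(-21/4))) = 558/(-21/2) = 558*(-2/21) = -372/7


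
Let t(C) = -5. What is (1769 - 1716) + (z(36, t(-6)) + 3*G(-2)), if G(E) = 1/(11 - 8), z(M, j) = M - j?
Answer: 95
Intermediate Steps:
G(E) = 1/3
(1769 - 1716) + (z(36, t(-6)) + 3*G(-2)) = (1769 - 1716) + ((36 - 1*(-5)) + 3*(1/3)) = 53 + ((36 + 5) + 1) = 53 + (41 + 1) = 53 + 42 = 95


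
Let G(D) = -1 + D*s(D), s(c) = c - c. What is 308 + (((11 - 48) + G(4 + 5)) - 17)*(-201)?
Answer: 11363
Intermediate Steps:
s(c) = 0
G(D) = -1 (G(D) = -1 + D*0 = -1 + 0 = -1)
308 + (((11 - 48) + G(4 + 5)) - 17)*(-201) = 308 + (((11 - 48) - 1) - 17)*(-201) = 308 + ((-37 - 1) - 17)*(-201) = 308 + (-38 - 17)*(-201) = 308 - 55*(-201) = 308 + 11055 = 11363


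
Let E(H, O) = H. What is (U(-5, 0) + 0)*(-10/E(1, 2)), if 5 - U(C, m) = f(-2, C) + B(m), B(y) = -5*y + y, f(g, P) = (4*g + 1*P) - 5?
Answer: -230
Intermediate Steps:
f(g, P) = -5 + P + 4*g (f(g, P) = (4*g + P) - 5 = (P + 4*g) - 5 = -5 + P + 4*g)
B(y) = -4*y
U(C, m) = 18 - C + 4*m (U(C, m) = 5 - ((-5 + C + 4*(-2)) - 4*m) = 5 - ((-5 + C - 8) - 4*m) = 5 - ((-13 + C) - 4*m) = 5 - (-13 + C - 4*m) = 5 + (13 - C + 4*m) = 18 - C + 4*m)
(U(-5, 0) + 0)*(-10/E(1, 2)) = ((18 - 1*(-5) + 4*0) + 0)*(-10/1) = ((18 + 5 + 0) + 0)*(-10*1) = (23 + 0)*(-10) = 23*(-10) = -230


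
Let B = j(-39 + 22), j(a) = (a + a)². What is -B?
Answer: -1156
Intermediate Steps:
j(a) = 4*a² (j(a) = (2*a)² = 4*a²)
B = 1156 (B = 4*(-39 + 22)² = 4*(-17)² = 4*289 = 1156)
-B = -1*1156 = -1156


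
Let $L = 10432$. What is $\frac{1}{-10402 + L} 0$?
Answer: $0$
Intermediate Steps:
$\frac{1}{-10402 + L} 0 = \frac{1}{-10402 + 10432} \cdot 0 = \frac{1}{30} \cdot 0 = 0$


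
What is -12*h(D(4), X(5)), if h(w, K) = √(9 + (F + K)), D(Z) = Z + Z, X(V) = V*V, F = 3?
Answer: -12*√37 ≈ -72.993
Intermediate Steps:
X(V) = V²
D(Z) = 2*Z
h(w, K) = √(12 + K) (h(w, K) = √(9 + (3 + K)) = √(12 + K))
-12*h(D(4), X(5)) = -12*√(12 + 5²) = -12*√(12 + 25) = -12*√37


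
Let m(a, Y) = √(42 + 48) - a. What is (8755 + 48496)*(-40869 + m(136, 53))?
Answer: -2347577255 + 171753*√10 ≈ -2.3470e+9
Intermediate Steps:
m(a, Y) = -a + 3*√10 (m(a, Y) = √90 - a = 3*√10 - a = -a + 3*√10)
(8755 + 48496)*(-40869 + m(136, 53)) = (8755 + 48496)*(-40869 + (-1*136 + 3*√10)) = 57251*(-40869 + (-136 + 3*√10)) = 57251*(-41005 + 3*√10) = -2347577255 + 171753*√10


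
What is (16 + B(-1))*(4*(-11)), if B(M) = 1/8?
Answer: -1419/2 ≈ -709.50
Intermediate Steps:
B(M) = ⅛
(16 + B(-1))*(4*(-11)) = (16 + ⅛)*(4*(-11)) = (129/8)*(-44) = -1419/2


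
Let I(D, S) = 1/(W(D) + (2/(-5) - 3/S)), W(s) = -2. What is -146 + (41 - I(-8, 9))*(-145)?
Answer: -251906/41 ≈ -6144.0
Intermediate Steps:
I(D, S) = 1/(-12/5 - 3/S) (I(D, S) = 1/(-2 + (2/(-5) - 3/S)) = 1/(-2 + (2*(-1/5) - 3/S)) = 1/(-2 + (-2/5 - 3/S)) = 1/(-12/5 - 3/S))
-146 + (41 - I(-8, 9))*(-145) = -146 + (41 - (-5)*9/(15 + 12*9))*(-145) = -146 + (41 - (-5)*9/(15 + 108))*(-145) = -146 + (41 - (-5)*9/123)*(-145) = -146 + (41 - 1*(-15/41))*(-145) = -146 + (41 + 15/41)*(-145) = -146 + (1696/41)*(-145) = -146 - 245920/41 = -251906/41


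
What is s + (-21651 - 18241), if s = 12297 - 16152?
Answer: -43747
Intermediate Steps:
s = -3855
s + (-21651 - 18241) = -3855 + (-21651 - 18241) = -3855 - 39892 = -43747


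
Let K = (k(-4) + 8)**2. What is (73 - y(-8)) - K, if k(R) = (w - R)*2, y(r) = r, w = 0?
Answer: -175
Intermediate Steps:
k(R) = -2*R (k(R) = (0 - R)*2 = -R*2 = -2*R)
K = 256 (K = (-2*(-4) + 8)**2 = (8 + 8)**2 = 16**2 = 256)
(73 - y(-8)) - K = (73 - 1*(-8)) - 1*256 = (73 + 8) - 256 = 81 - 256 = -175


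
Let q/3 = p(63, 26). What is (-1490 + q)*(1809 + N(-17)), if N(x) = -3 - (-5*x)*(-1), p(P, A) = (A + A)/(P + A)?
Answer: -250470514/89 ≈ -2.8143e+6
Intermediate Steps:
p(P, A) = 2*A/(A + P) (p(P, A) = (2*A)/(A + P) = 2*A/(A + P))
q = 156/89 (q = 3*(2*26/(26 + 63)) = 3*(2*26/89) = 3*(2*26*(1/89)) = 3*(52/89) = 156/89 ≈ 1.7528)
N(x) = -3 - 5*x
(-1490 + q)*(1809 + N(-17)) = (-1490 + 156/89)*(1809 + (-3 - 5*(-17))) = -132454*(1809 + (-3 + 85))/89 = -132454*(1809 + 82)/89 = -132454/89*1891 = -250470514/89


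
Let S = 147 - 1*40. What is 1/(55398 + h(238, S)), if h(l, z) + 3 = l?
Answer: 1/55633 ≈ 1.7975e-5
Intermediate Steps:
S = 107 (S = 147 - 40 = 107)
h(l, z) = -3 + l
1/(55398 + h(238, S)) = 1/(55398 + (-3 + 238)) = 1/(55398 + 235) = 1/55633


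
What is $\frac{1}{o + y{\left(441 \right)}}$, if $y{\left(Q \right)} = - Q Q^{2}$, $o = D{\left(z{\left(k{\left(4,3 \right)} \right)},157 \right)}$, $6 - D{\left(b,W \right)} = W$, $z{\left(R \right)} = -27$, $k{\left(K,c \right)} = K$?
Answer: $- \frac{1}{85766272} \approx -1.166 \cdot 10^{-8}$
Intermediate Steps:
$D{\left(b,W \right)} = 6 - W$
$o = -151$ ($o = 6 - 157 = -151$)
$y{\left(Q \right)} = - Q^{3}$
$\frac{1}{o + y{\left(441 \right)}} = \frac{1}{-151 - 441^{3}} = \frac{1}{-151 - 85766121} = \frac{1}{-85766272} = - \frac{1}{85766272}$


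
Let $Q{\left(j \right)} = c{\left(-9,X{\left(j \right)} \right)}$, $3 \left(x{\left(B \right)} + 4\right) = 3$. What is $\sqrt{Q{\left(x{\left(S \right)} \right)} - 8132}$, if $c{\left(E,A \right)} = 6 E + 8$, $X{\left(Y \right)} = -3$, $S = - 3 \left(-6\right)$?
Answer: $i \sqrt{8178} \approx 90.432 i$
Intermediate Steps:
$S = 18$ ($S = \left(-1\right) \left(-18\right) = 18$)
$x{\left(B \right)} = -3$ ($x{\left(B \right)} = -4 + \frac{1}{3} \cdot 3 = -4 + 1 = -3$)
$c{\left(E,A \right)} = 8 + 6 E$
$Q{\left(j \right)} = -46$ ($Q{\left(j \right)} = 8 + 6 \left(-9\right) = 8 - 54 = -46$)
$\sqrt{Q{\left(x{\left(S \right)} \right)} - 8132} = \sqrt{-46 - 8132} = \sqrt{-8178} = i \sqrt{8178}$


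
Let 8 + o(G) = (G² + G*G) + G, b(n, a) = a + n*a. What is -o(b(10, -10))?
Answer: -24082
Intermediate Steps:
b(n, a) = a + a*n
o(G) = -8 + G + 2*G² (o(G) = -8 + ((G² + G*G) + G) = -8 + ((G² + G²) + G) = -8 + (2*G² + G) = -8 + (G + 2*G²) = -8 + G + 2*G²)
-o(b(10, -10)) = -(-8 - 10*(1 + 10) + 2*(-10*(1 + 10))²) = -(-8 - 10*11 + 2*(-10*11)²) = -(-8 - 110 + 2*(-110)²) = -(-8 - 110 + 2*12100) = -(-8 - 110 + 24200) = -1*24082 = -24082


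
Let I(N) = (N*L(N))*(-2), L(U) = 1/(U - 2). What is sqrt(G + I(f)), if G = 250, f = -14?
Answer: sqrt(993)/2 ≈ 15.756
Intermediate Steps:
L(U) = 1/(-2 + U)
I(N) = -2*N/(-2 + N) (I(N) = (N/(-2 + N))*(-2) = -2*N/(-2 + N))
sqrt(G + I(f)) = sqrt(250 - 2*(-14)/(-2 - 14)) = sqrt(250 - 2*(-14)/(-16)) = sqrt(250 - 2*(-14)*(-1/16)) = sqrt(250 - 7/4) = sqrt(993/4) = sqrt(993)/2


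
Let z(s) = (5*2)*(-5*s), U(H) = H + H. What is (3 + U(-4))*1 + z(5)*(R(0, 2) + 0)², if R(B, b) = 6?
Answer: -9005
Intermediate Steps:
U(H) = 2*H
z(s) = -50*s (z(s) = 10*(-5*s) = -50*s)
(3 + U(-4))*1 + z(5)*(R(0, 2) + 0)² = (3 + 2*(-4))*1 + (-50*5)*(6 + 0)² = (3 - 8)*1 - 250*6² = -5*1 - 250*36 = -5 - 9000 = -9005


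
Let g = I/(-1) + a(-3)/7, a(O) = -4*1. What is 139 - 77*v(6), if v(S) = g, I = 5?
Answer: 568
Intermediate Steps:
a(O) = -4
g = -39/7 (g = 5/(-1) - 4/7 = 5*(-1) - 4*⅐ = -5 - 4/7 = -39/7 ≈ -5.5714)
v(S) = -39/7
139 - 77*v(6) = 139 - 77*(-39/7) = 139 + 429 = 568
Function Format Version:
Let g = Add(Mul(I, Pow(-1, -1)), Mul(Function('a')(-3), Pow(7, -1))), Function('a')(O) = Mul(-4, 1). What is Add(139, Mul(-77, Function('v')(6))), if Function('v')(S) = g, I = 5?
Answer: 568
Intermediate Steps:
Function('a')(O) = -4
g = Rational(-39, 7) (g = Add(Mul(5, Pow(-1, -1)), Mul(-4, Pow(7, -1))) = Add(Mul(5, -1), Mul(-4, Rational(1, 7))) = Add(-5, Rational(-4, 7)) = Rational(-39, 7) ≈ -5.5714)
Function('v')(S) = Rational(-39, 7)
Add(139, Mul(-77, Function('v')(6))) = Add(139, Mul(-77, Rational(-39, 7))) = Add(139, 429) = 568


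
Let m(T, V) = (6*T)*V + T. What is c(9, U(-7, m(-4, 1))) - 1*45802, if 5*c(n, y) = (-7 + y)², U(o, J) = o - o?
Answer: -228961/5 ≈ -45792.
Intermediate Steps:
m(T, V) = T + 6*T*V (m(T, V) = 6*T*V + T = T + 6*T*V)
U(o, J) = 0
c(n, y) = (-7 + y)²/5
c(9, U(-7, m(-4, 1))) - 1*45802 = (-7 + 0)²/5 - 1*45802 = (⅕)*(-7)² - 45802 = (⅕)*49 - 45802 = 49/5 - 45802 = -228961/5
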